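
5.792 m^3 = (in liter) 5792. Check: 1 liter = 0.001 m^3, so 5.792 m^3 = 5.792 / 0.001 = 5792 liter.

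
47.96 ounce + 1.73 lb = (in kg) 2.144. Check: 1 ounce = 0.028349523 kg, so 47.96 ounce = 47.96 * 0.028349523 = 1.3596431 kg. 1 lb = 0.45359237 kg, so 1.73 lb = 1.73 * 0.45359237 = 0.7847148 kg. Sum: 1.3596431 + 0.7847148 = 2.1443579 kg. Result: 2.1443579 kg ≈ 2.144 kg (4 s.f.).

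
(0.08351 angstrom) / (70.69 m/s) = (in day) 1.367e-18. Check: 1 angstrom = 1e-10 m, so 0.08351 angstrom = 0.08351 * 1e-10 = 8.351e-12 m. 70.69 m/s is already in m/s. Combine: 8.351e-12 m / 70.69 m/s = 1.1813552e-13 s. 1 day = 86400 s, so 1.1813552e-13 s = 1.1813552e-13 / 86400 = 1.3673093e-18 day ≈ 1.367e-18 day (4 s.f.).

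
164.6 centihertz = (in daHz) 1 centihertz = 0.01 Hz, so 164.6 centihertz = 164.6 * 0.01 = 1.646 Hz. 1 daHz = 10 Hz, so 1.646 Hz = 1.646 / 10 = 0.1646 daHz. Final answer: 0.1646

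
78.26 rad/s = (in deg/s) 1 deg/s = 0.017453293 rad/s, so 78.26 rad/s = 78.26 / 0.017453293 = 4483.9677 deg/s ≈ 4484 deg/s (4 s.f.). Final answer: 4484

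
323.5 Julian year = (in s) 1.021e+10. Check: 1 Julian year = 31557600 s, so 323.5 Julian year = 323.5 * 31557600 = 1.0208884e+10 s. Result: 1.0208884e+10 s ≈ 1.021e+10 s (4 s.f.).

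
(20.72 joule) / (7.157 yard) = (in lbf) 0.7118. Check: 20.72 joule = 20.72 J. 1 yard = 0.9144 m, so 7.157 yard = 7.157 * 0.9144 = 6.5443608 m. Combine: 20.72 J / 6.5443608 m = 3.1660846 N. 1 lbf = 4.4482216 N, so 3.1660846 N = 3.1660846 / 4.4482216 = 0.71176413 lbf ≈ 0.7118 lbf (4 s.f.).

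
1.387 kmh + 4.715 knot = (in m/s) 1 kmh = 0.27777778 m/s, so 1.387 kmh = 1.387 * 0.27777778 = 0.38527778 m/s. 1 knot = 0.51444444 m/s, so 4.715 knot = 4.715 * 0.51444444 = 2.4256056 m/s. Sum: 0.38527778 + 2.4256056 = 2.8108833 m/s. Result: 2.8108833 m/s ≈ 2.811 m/s (4 s.f.). Final answer: 2.811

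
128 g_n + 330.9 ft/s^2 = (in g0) 138.3. Check: 1 g_n = 9.80665 m/s^2, so 128 g_n = 128 * 9.80665 = 1255.2512 m/s^2. 1 ft/s^2 = 0.3048 m/s^2, so 330.9 ft/s^2 = 330.9 * 0.3048 = 100.85832 m/s^2. Sum: 1255.2512 + 100.85832 = 1356.1095 m/s^2. 1 g0 = 9.80665 m/s^2, so 1356.1095 m/s^2 = 1356.1095 / 9.80665 = 138.28469 g0 ≈ 138.3 g0 (4 s.f.).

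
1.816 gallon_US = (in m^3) 1 gallon_US = 0.0037854118 m^3, so 1.816 gallon_US = 1.816 * 0.0037854118 = 0.0068743078 m^3. Result: 0.0068743078 m^3 ≈ 0.006874 m^3 (4 s.f.). Final answer: 0.006874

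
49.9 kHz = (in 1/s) 4.99e+04. Check: 1 kHz = 1000 Hz, so 49.9 kHz = 49.9 * 1000 = 49900 Hz. 49900 Hz = 49900 1/s ≈ 4.99e+04 1/s (4 s.f.).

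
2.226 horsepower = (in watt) 1660. Check: 1 horsepower = 745.69987 W, so 2.226 horsepower = 2.226 * 745.69987 = 1659.9279 W. 1659.9279 W = 1659.9279 watt ≈ 1660 watt (4 s.f.).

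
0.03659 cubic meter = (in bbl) 0.2301. Check: 0.03659 cubic meter = 0.03659 m^3. 1 bbl = 0.15898729 m^3, so 0.03659 m^3 = 0.03659 / 0.15898729 = 0.23014418 bbl ≈ 0.2301 bbl (4 s.f.).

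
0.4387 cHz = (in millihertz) 1 cHz = 0.01 Hz, so 0.4387 cHz = 0.4387 * 0.01 = 0.004387 Hz. 1 millihertz = 0.001 Hz, so 0.004387 Hz = 0.004387 / 0.001 = 4.387 millihertz. Final answer: 4.387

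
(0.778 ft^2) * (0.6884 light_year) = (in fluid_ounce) 1.592e+19. Check: 1 ft^2 = 0.09290304 m^2, so 0.778 ft^2 = 0.778 * 0.09290304 = 0.072278565 m^2. 1 light_year = 9.4607305e+15 m, so 0.6884 light_year = 0.6884 * 9.4607305e+15 = 6.5127669e+15 m. Combine: 0.072278565 m^2 * 6.5127669e+15 m = 4.7073344e+14 m^3. 1 fluid_ounce = 2.957353e-05 m^3, so 4.7073344e+14 m^3 = 4.7073344e+14 / 2.957353e-05 = 1.5917391e+19 fluid_ounce ≈ 1.592e+19 fluid_ounce (4 s.f.).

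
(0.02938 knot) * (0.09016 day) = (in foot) 386.3. Check: 1 knot = 0.51444444 m/s, so 0.02938 knot = 0.02938 * 0.51444444 = 0.015114378 m/s. 1 day = 86400 s, so 0.09016 day = 0.09016 * 86400 = 7789.824 s. Combine: 0.015114378 m/s * 7789.824 s = 117.73834 m. 1 foot = 0.3048 m, so 117.73834 m = 117.73834 / 0.3048 = 386.28065 foot ≈ 386.3 foot (4 s.f.).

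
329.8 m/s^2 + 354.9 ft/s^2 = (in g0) 329.8 m/s^2 is already in m/s^2. 1 ft/s^2 = 0.3048 m/s^2, so 354.9 ft/s^2 = 354.9 * 0.3048 = 108.17352 m/s^2. Sum: 329.8 + 108.17352 = 437.97352 m/s^2. 1 g0 = 9.80665 m/s^2, so 437.97352 m/s^2 = 437.97352 / 9.80665 = 44.66087 g0 ≈ 44.66 g0 (4 s.f.). Final answer: 44.66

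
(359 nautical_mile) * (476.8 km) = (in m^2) 1 nautical_mile = 1852 m, so 359 nautical_mile = 359 * 1852 = 664868 m. 1 km = 1000 m, so 476.8 km = 476.8 * 1000 = 476800 m. Combine: 664868 m * 476800 m = 3.1700906e+11 m^2. Result: 3.1700906e+11 m^2 ≈ 3.17e+11 m^2 (4 s.f.). Final answer: 3.17e+11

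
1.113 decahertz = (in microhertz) 1.113e+07. Check: 1 decahertz = 10 Hz, so 1.113 decahertz = 1.113 * 10 = 11.13 Hz. 1 microhertz = 1e-06 Hz, so 11.13 Hz = 11.13 / 1e-06 = 11130000 microhertz ≈ 1.113e+07 microhertz (4 s.f.).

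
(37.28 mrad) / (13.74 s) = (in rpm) 1 mrad = 0.001 rad, so 37.28 mrad = 37.28 * 0.001 = 0.03728 rad. 13.74 s is already in s. Combine: 0.03728 rad / 13.74 s = 0.002713246 rad/s. 1 rpm = 0.10471976 rad/s, so 0.002713246 rad/s = 0.002713246 / 0.10471976 = 0.025909591 rpm ≈ 0.02591 rpm (4 s.f.). Final answer: 0.02591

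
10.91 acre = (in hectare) 1 acre = 4046.8564 m^2, so 10.91 acre = 10.91 * 4046.8564 = 44151.204 m^2. 1 hectare = 10000 m^2, so 44151.204 m^2 = 44151.204 / 10000 = 4.4151204 hectare ≈ 4.415 hectare (4 s.f.). Final answer: 4.415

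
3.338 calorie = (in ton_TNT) 3.338e-09. Check: 1 calorie = 4.184 J, so 3.338 calorie = 3.338 * 4.184 = 13.966192 J. 1 ton_TNT = 4.184e+09 J, so 13.966192 J = 13.966192 / 4.184e+09 = 3.338e-09 ton_TNT.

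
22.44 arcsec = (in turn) 1.731e-05. Check: 1 arcsec = 4.8481368e-06 rad, so 22.44 arcsec = 22.44 * 4.8481368e-06 = 0.00010879219 rad. 1 turn = 6.2831853 rad, so 0.00010879219 rad = 0.00010879219 / 6.2831853 = 1.7314815e-05 turn ≈ 1.731e-05 turn (4 s.f.).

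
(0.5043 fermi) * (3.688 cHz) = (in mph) 1 fermi = 1e-15 m, so 0.5043 fermi = 0.5043 * 1e-15 = 5.043e-16 m. 1 cHz = 0.01 Hz, so 3.688 cHz = 3.688 * 0.01 = 0.03688 Hz. Combine: 5.043e-16 m * 0.03688 Hz = 1.8598584e-17 m/s. 1 mph = 0.44704 m/s, so 1.8598584e-17 m/s = 1.8598584e-17 / 0.44704 = 4.1603848e-17 mph ≈ 4.16e-17 mph (4 s.f.). Final answer: 4.16e-17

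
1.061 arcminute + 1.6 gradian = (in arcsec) 5248. Check: 1 arcminute = 0.00029088821 rad, so 1.061 arcminute = 1.061 * 0.00029088821 = 0.00030863239 rad. 1 gradian = 0.015707963 rad, so 1.6 gradian = 1.6 * 0.015707963 = 0.025132741 rad. Sum: 0.00030863239 + 0.025132741 = 0.025441374 rad. 1 arcsec = 4.8481368e-06 rad, so 0.025441374 rad = 0.025441374 / 4.8481368e-06 = 5247.66 arcsec ≈ 5248 arcsec (4 s.f.).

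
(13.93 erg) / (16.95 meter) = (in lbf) 1 erg = 1e-07 J, so 13.93 erg = 13.93 * 1e-07 = 1.393e-06 J. 16.95 meter = 16.95 m. Combine: 1.393e-06 J / 16.95 m = 8.2182891e-08 N. 1 lbf = 4.4482216 N, so 8.2182891e-08 N = 8.2182891e-08 / 4.4482216 = 1.8475449e-08 lbf ≈ 1.848e-08 lbf (4 s.f.). Final answer: 1.848e-08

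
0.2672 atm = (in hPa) 270.7. Check: 1 atm = 101325 Pa, so 0.2672 atm = 0.2672 * 101325 = 27074.04 Pa. 1 hPa = 100 Pa, so 27074.04 Pa = 27074.04 / 100 = 270.7404 hPa ≈ 270.7 hPa (4 s.f.).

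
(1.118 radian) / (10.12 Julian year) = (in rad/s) 1.118 radian = 1.118 rad. 1 Julian year = 31557600 s, so 10.12 Julian year = 10.12 * 31557600 = 3.1936291e+08 s. Combine: 1.118 rad / 3.1936291e+08 s = 3.5007196e-09 rad/s. Result: 3.5007196e-09 rad/s ≈ 3.501e-09 rad/s (4 s.f.). Final answer: 3.501e-09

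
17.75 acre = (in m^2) 1 acre = 4046.8564 m^2, so 17.75 acre = 17.75 * 4046.8564 = 71831.701 m^2. Result: 71831.701 m^2 ≈ 7.183e+04 m^2 (4 s.f.). Final answer: 7.183e+04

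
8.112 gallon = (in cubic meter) 0.03071. Check: 1 gallon = 0.0037854118 m^3, so 8.112 gallon = 8.112 * 0.0037854118 = 0.03070726 m^3. 0.03070726 m^3 = 0.03070726 cubic meter ≈ 0.03071 cubic meter (4 s.f.).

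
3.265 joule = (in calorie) 0.7804. Check: 3.265 joule = 3.265 J. 1 calorie = 4.184 J, so 3.265 J = 3.265 / 4.184 = 0.78035373 calorie ≈ 0.7804 calorie (4 s.f.).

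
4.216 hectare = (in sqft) 4.538e+05. Check: 1 hectare = 10000 m^2, so 4.216 hectare = 4.216 * 10000 = 42160 m^2. 1 sqft = 0.09290304 m^2, so 42160 m^2 = 42160 / 0.09290304 = 453806.46 sqft ≈ 4.538e+05 sqft (4 s.f.).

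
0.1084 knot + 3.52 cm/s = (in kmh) 1 knot = 0.51444444 m/s, so 0.1084 knot = 0.1084 * 0.51444444 = 0.055765778 m/s. 1 cm/s = 0.01 m/s, so 3.52 cm/s = 3.52 * 0.01 = 0.0352 m/s. Sum: 0.055765778 + 0.0352 = 0.090965778 m/s. 1 kmh = 0.27777778 m/s, so 0.090965778 m/s = 0.090965778 / 0.27777778 = 0.3274768 kmh ≈ 0.3275 kmh (4 s.f.). Final answer: 0.3275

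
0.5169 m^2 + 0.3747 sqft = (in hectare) 0.5169 m^2 is already in m^2. 1 sqft = 0.09290304 m^2, so 0.3747 sqft = 0.3747 * 0.09290304 = 0.034810769 m^2. Sum: 0.5169 + 0.034810769 = 0.55171077 m^2. 1 hectare = 10000 m^2, so 0.55171077 m^2 = 0.55171077 / 10000 = 5.5171077e-05 hectare ≈ 5.517e-05 hectare (4 s.f.). Final answer: 5.517e-05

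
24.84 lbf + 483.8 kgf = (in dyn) 1 lbf = 4.4482216 N, so 24.84 lbf = 24.84 * 4.4482216 = 110.49382 N. 1 kgf = 9.80665 N, so 483.8 kgf = 483.8 * 9.80665 = 4744.4573 N. Sum: 110.49382 + 4744.4573 = 4854.9511 N. 1 dyn = 1e-05 N, so 4854.9511 N = 4854.9511 / 1e-05 = 4.8549511e+08 dyn ≈ 4.855e+08 dyn (4 s.f.). Final answer: 4.855e+08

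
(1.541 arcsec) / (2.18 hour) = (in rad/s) 9.52e-10. Check: 1 arcsec = 4.8481368e-06 rad, so 1.541 arcsec = 1.541 * 4.8481368e-06 = 7.4709788e-06 rad. 1 hour = 3600 s, so 2.18 hour = 2.18 * 3600 = 7848 s. Combine: 7.4709788e-06 rad / 7848 s = 9.5195959e-10 rad/s. Result: 9.5195959e-10 rad/s ≈ 9.52e-10 rad/s (4 s.f.).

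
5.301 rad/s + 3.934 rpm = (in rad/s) 5.301 rad/s is already in rad/s. 1 rpm = 0.10471976 rad/s, so 3.934 rpm = 3.934 * 0.10471976 = 0.41196752 rad/s. Sum: 5.301 + 0.41196752 = 5.7129675 rad/s. Result: 5.7129675 rad/s ≈ 5.713 rad/s (4 s.f.). Final answer: 5.713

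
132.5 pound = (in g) 6.01e+04. Check: 1 pound = 0.45359237 kg, so 132.5 pound = 132.5 * 0.45359237 = 60.100989 kg. 1 g = 0.001 kg, so 60.100989 kg = 60.100989 / 0.001 = 60100.989 g ≈ 6.01e+04 g (4 s.f.).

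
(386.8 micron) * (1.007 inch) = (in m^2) 9.893e-06. Check: 1 micron = 1e-06 m, so 386.8 micron = 386.8 * 1e-06 = 0.0003868 m. 1 inch = 0.0254 m, so 1.007 inch = 1.007 * 0.0254 = 0.0255778 m. Combine: 0.0003868 m * 0.0255778 m = 9.893493e-06 m^2. Result: 9.893493e-06 m^2 ≈ 9.893e-06 m^2 (4 s.f.).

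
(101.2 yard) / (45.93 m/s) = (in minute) 1 yard = 0.9144 m, so 101.2 yard = 101.2 * 0.9144 = 92.53728 m. 45.93 m/s is already in m/s. Combine: 92.53728 m / 45.93 m/s = 2.0147459 s. 1 minute = 60 s, so 2.0147459 s = 2.0147459 / 60 = 0.033579099 minute ≈ 0.03358 minute (4 s.f.). Final answer: 0.03358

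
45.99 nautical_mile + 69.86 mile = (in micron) 1 nautical_mile = 1852 m, so 45.99 nautical_mile = 45.99 * 1852 = 85173.48 m. 1 mile = 1609.344 m, so 69.86 mile = 69.86 * 1609.344 = 112428.77 m. Sum: 85173.48 + 112428.77 = 197602.25 m. 1 micron = 1e-06 m, so 197602.25 m = 197602.25 / 1e-06 = 1.9760225e+11 micron ≈ 1.976e+11 micron (4 s.f.). Final answer: 1.976e+11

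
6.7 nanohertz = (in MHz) 1 nanohertz = 1e-09 Hz, so 6.7 nanohertz = 6.7 * 1e-09 = 6.7e-09 Hz. 1 MHz = 1000000 Hz, so 6.7e-09 Hz = 6.7e-09 / 1000000 = 6.7e-15 MHz. Final answer: 6.7e-15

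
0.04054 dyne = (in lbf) 9.114e-08. Check: 1 dyne = 1e-05 N, so 0.04054 dyne = 0.04054 * 1e-05 = 4.054e-07 N. 1 lbf = 4.4482216 N, so 4.054e-07 N = 4.054e-07 / 4.4482216 = 9.1137546e-08 lbf ≈ 9.114e-08 lbf (4 s.f.).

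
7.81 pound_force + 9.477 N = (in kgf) 4.509. Check: 1 pound_force = 4.4482216 N, so 7.81 pound_force = 7.81 * 4.4482216 = 34.740611 N. 9.477 N is already in N. Sum: 34.740611 + 9.477 = 44.217611 N. 1 kgf = 9.80665 N, so 44.217611 N = 44.217611 / 9.80665 = 4.5089415 kgf ≈ 4.509 kgf (4 s.f.).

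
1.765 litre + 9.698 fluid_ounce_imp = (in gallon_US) 1 litre = 0.001 m^3, so 1.765 litre = 1.765 * 0.001 = 0.001765 m^3. 1 fluid_ounce_imp = 2.8413063e-05 m^3, so 9.698 fluid_ounce_imp = 9.698 * 2.8413063e-05 = 0.00027554988 m^3. Sum: 0.001765 + 0.00027554988 = 0.0020405499 m^3. 1 gallon_US = 0.0037854118 m^3, so 0.0020405499 m^3 = 0.0020405499 / 0.0037854118 = 0.53905625 gallon_US ≈ 0.5391 gallon_US (4 s.f.). Final answer: 0.5391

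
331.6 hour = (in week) 1 hour = 3600 s, so 331.6 hour = 331.6 * 3600 = 1193760 s. 1 week = 604800 s, so 1193760 s = 1193760 / 604800 = 1.9738095 week ≈ 1.974 week (4 s.f.). Final answer: 1.974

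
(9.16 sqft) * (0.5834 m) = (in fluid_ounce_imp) 1 sqft = 0.09290304 m^2, so 9.16 sqft = 9.16 * 0.09290304 = 0.85099185 m^2. 0.5834 m is already in m. Combine: 0.85099185 m^2 * 0.5834 m = 0.49646864 m^3. 1 fluid_ounce_imp = 2.8413063e-05 m^3, so 0.49646864 m^3 = 0.49646864 / 2.8413063e-05 = 17473.253 fluid_ounce_imp ≈ 1.747e+04 fluid_ounce_imp (4 s.f.). Final answer: 1.747e+04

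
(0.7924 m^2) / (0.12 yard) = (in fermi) 7.221e+15. Check: 0.7924 m^2 is already in m^2. 1 yard = 0.9144 m, so 0.12 yard = 0.12 * 0.9144 = 0.109728 m. Combine: 0.7924 m^2 / 0.109728 m = 7.2214931 m. 1 fermi = 1e-15 m, so 7.2214931 m = 7.2214931 / 1e-15 = 7.2214931e+15 fermi ≈ 7.221e+15 fermi (4 s.f.).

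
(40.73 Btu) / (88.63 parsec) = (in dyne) 1 Btu = 1055.0559 J, so 40.73 Btu = 40.73 * 1055.0559 = 42972.425 J. 1 parsec = 3.0856776e+16 m, so 88.63 parsec = 88.63 * 3.0856776e+16 = 2.734836e+18 m. Combine: 42972.425 J / 2.734836e+18 m = 1.571298e-14 N. 1 dyne = 1e-05 N, so 1.571298e-14 N = 1.571298e-14 / 1e-05 = 1.571298e-09 dyne ≈ 1.571e-09 dyne (4 s.f.). Final answer: 1.571e-09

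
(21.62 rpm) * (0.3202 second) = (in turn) 0.1154. Check: 1 rpm = 0.10471976 rad/s, so 21.62 rpm = 21.62 * 0.10471976 = 2.2640411 rad/s. 0.3202 second = 0.3202 s. Combine: 2.2640411 rad/s * 0.3202 s = 0.72494596 rad. 1 turn = 6.2831853 rad, so 0.72494596 rad = 0.72494596 / 6.2831853 = 0.11537873 turn ≈ 0.1154 turn (4 s.f.).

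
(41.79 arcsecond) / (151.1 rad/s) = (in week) 1 arcsecond = 4.8481368e-06 rad, so 41.79 arcsecond = 41.79 * 4.8481368e-06 = 0.00020260364 rad. 151.1 rad/s is already in rad/s. Combine: 0.00020260364 rad / 151.1 rad/s = 1.340858e-06 s. 1 week = 604800 s, so 1.340858e-06 s = 1.340858e-06 / 604800 = 2.217027e-12 week ≈ 2.217e-12 week (4 s.f.). Final answer: 2.217e-12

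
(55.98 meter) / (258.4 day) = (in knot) 4.874e-06. Check: 55.98 meter = 55.98 m. 1 day = 86400 s, so 258.4 day = 258.4 * 86400 = 22325760 s. Combine: 55.98 m / 22325760 s = 2.5074174e-06 m/s. 1 knot = 0.51444444 m/s, so 2.5074174e-06 m/s = 2.5074174e-06 / 0.51444444 = 4.8740296e-06 knot ≈ 4.874e-06 knot (4 s.f.).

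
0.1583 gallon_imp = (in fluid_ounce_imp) 25.33. Check: 1 gallon_imp = 0.00454609 m^3, so 0.1583 gallon_imp = 0.1583 * 0.00454609 = 0.00071964605 m^3. 1 fluid_ounce_imp = 2.8413063e-05 m^3, so 0.00071964605 m^3 = 0.00071964605 / 2.8413063e-05 = 25.328 fluid_ounce_imp ≈ 25.33 fluid_ounce_imp (4 s.f.).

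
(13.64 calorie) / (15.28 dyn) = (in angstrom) 1 calorie = 4.184 J, so 13.64 calorie = 13.64 * 4.184 = 57.06976 J. 1 dyn = 1e-05 N, so 15.28 dyn = 15.28 * 1e-05 = 0.0001528 N. Combine: 57.06976 J / 0.0001528 N = 373493.19 m. 1 angstrom = 1e-10 m, so 373493.19 m = 373493.19 / 1e-10 = 3.7349319e+15 angstrom ≈ 3.735e+15 angstrom (4 s.f.). Final answer: 3.735e+15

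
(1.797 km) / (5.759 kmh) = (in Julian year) 1 km = 1000 m, so 1.797 km = 1.797 * 1000 = 1797 m. 1 kmh = 0.27777778 m/s, so 5.759 kmh = 5.759 * 0.27777778 = 1.5997222 m/s. Combine: 1797 m / 1.5997222 m/s = 1123.32 s. 1 Julian year = 31557600 s, so 1123.32 s = 1123.32 / 31557600 = 3.5595863e-05 Julian year ≈ 3.56e-05 Julian year (4 s.f.). Final answer: 3.56e-05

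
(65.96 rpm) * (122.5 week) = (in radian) 5.117e+08. Check: 1 rpm = 0.10471976 rad/s, so 65.96 rpm = 65.96 * 0.10471976 = 6.907315 rad/s. 1 week = 604800 s, so 122.5 week = 122.5 * 604800 = 74088000 s. Combine: 6.907315 rad/s * 74088000 s = 5.1174916e+08 rad. 5.1174916e+08 rad = 5.1174916e+08 radian ≈ 5.117e+08 radian (4 s.f.).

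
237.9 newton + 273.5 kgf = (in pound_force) 237.9 newton = 237.9 N. 1 kgf = 9.80665 N, so 273.5 kgf = 273.5 * 9.80665 = 2682.1188 N. Sum: 237.9 + 2682.1188 = 2920.0188 N. 1 pound_force = 4.4482216 N, so 2920.0188 N = 2920.0188 / 4.4482216 = 656.44633 pound_force ≈ 656.4 pound_force (4 s.f.). Final answer: 656.4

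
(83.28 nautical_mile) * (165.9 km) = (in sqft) 2.754e+11. Check: 1 nautical_mile = 1852 m, so 83.28 nautical_mile = 83.28 * 1852 = 154234.56 m. 1 km = 1000 m, so 165.9 km = 165.9 * 1000 = 165900 m. Combine: 154234.56 m * 165900 m = 2.5587514e+10 m^2. 1 sqft = 0.09290304 m^2, so 2.5587514e+10 m^2 = 2.5587514e+10 / 0.09290304 = 2.754217e+11 sqft ≈ 2.754e+11 sqft (4 s.f.).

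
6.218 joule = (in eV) 6.218 joule = 6.218 J. 1 eV = 1.6021766e-19 J, so 6.218 J = 6.218 / 1.6021766e-19 = 3.8809703e+19 eV ≈ 3.881e+19 eV (4 s.f.). Final answer: 3.881e+19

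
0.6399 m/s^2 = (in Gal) 63.99. Check: 1 Gal = 0.01 m/s^2, so 0.6399 m/s^2 = 0.6399 / 0.01 = 63.99 Gal.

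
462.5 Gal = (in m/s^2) 1 Gal = 0.01 m/s^2, so 462.5 Gal = 462.5 * 0.01 = 4.625 m/s^2. Result: 4.625 m/s^2. Final answer: 4.625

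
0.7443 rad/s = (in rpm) 1 rpm = 0.10471976 rad/s, so 0.7443 rad/s = 0.7443 / 0.10471976 = 7.1075414 rpm ≈ 7.108 rpm (4 s.f.). Final answer: 7.108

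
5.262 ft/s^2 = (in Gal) 1 ft/s^2 = 0.3048 m/s^2, so 5.262 ft/s^2 = 5.262 * 0.3048 = 1.6038576 m/s^2. 1 Gal = 0.01 m/s^2, so 1.6038576 m/s^2 = 1.6038576 / 0.01 = 160.38576 Gal ≈ 160.4 Gal (4 s.f.). Final answer: 160.4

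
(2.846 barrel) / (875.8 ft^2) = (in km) 5.561e-06. Check: 1 barrel = 0.15898729 m^3, so 2.846 barrel = 2.846 * 0.15898729 = 0.45247784 m^3. 1 ft^2 = 0.09290304 m^2, so 875.8 ft^2 = 875.8 * 0.09290304 = 81.364482 m^2. Combine: 0.45247784 m^3 / 81.364482 m^2 = 0.0055611223 m. 1 km = 1000 m, so 0.0055611223 m = 0.0055611223 / 1000 = 5.5611223e-06 km ≈ 5.561e-06 km (4 s.f.).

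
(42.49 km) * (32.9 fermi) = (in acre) 3.454e-13. Check: 1 km = 1000 m, so 42.49 km = 42.49 * 1000 = 42490 m. 1 fermi = 1e-15 m, so 32.9 fermi = 32.9 * 1e-15 = 3.29e-14 m. Combine: 42490 m * 3.29e-14 m = 1.397921e-09 m^2. 1 acre = 4046.8564 m^2, so 1.397921e-09 m^2 = 1.397921e-09 / 4046.8564 = 3.454338e-13 acre ≈ 3.454e-13 acre (4 s.f.).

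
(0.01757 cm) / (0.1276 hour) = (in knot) 1 cm = 0.01 m, so 0.01757 cm = 0.01757 * 0.01 = 0.0001757 m. 1 hour = 3600 s, so 0.1276 hour = 0.1276 * 3600 = 459.36 s. Combine: 0.0001757 m / 459.36 s = 3.8248868e-07 m/s. 1 knot = 0.51444444 m/s, so 3.8248868e-07 m/s = 3.8248868e-07 / 0.51444444 = 7.4349851e-07 knot ≈ 7.435e-07 knot (4 s.f.). Final answer: 7.435e-07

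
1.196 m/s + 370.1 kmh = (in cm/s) 1.04e+04. Check: 1.196 m/s is already in m/s. 1 kmh = 0.27777778 m/s, so 370.1 kmh = 370.1 * 0.27777778 = 102.80556 m/s. Sum: 1.196 + 102.80556 = 104.00156 m/s. 1 cm/s = 0.01 m/s, so 104.00156 m/s = 104.00156 / 0.01 = 10400.156 cm/s ≈ 1.04e+04 cm/s (4 s.f.).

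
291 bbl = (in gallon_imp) 1 bbl = 0.15898729 m^3, so 291 bbl = 291 * 0.15898729 = 46.265303 m^3. 1 gallon_imp = 0.00454609 m^3, so 46.265303 m^3 = 46.265303 / 0.00454609 = 10176.944 gallon_imp ≈ 1.018e+04 gallon_imp (4 s.f.). Final answer: 1.018e+04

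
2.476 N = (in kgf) 0.2525. Check: 1 kgf = 9.80665 N, so 2.476 N = 2.476 / 9.80665 = 0.25248173 kgf ≈ 0.2525 kgf (4 s.f.).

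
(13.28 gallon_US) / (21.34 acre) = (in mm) 1 gallon_US = 0.0037854118 m^3, so 13.28 gallon_US = 13.28 * 0.0037854118 = 0.050270268 m^3. 1 acre = 4046.8564 m^2, so 21.34 acre = 21.34 * 4046.8564 = 86359.916 m^2. Combine: 0.050270268 m^3 / 86359.916 m^2 = 5.8210187e-07 m. 1 mm = 0.001 m, so 5.8210187e-07 m = 5.8210187e-07 / 0.001 = 0.00058210187 mm ≈ 0.0005821 mm (4 s.f.). Final answer: 0.0005821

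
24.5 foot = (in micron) 1 foot = 0.3048 m, so 24.5 foot = 24.5 * 0.3048 = 7.4676 m. 1 micron = 1e-06 m, so 7.4676 m = 7.4676 / 1e-06 = 7467600 micron ≈ 7.468e+06 micron (4 s.f.). Final answer: 7.468e+06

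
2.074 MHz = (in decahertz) 2.074e+05. Check: 1 MHz = 1000000 Hz, so 2.074 MHz = 2.074 * 1000000 = 2074000 Hz. 1 decahertz = 10 Hz, so 2074000 Hz = 2074000 / 10 = 207400 decahertz ≈ 2.074e+05 decahertz (4 s.f.).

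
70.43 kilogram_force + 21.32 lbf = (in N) 785.5. Check: 1 kilogram_force = 9.80665 N, so 70.43 kilogram_force = 70.43 * 9.80665 = 690.68236 N. 1 lbf = 4.4482216 N, so 21.32 lbf = 21.32 * 4.4482216 = 94.836085 N. Sum: 690.68236 + 94.836085 = 785.51844 N. Result: 785.51844 N ≈ 785.5 N (4 s.f.).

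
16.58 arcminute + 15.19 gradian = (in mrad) 1 arcminute = 0.00029088821 rad, so 16.58 arcminute = 16.58 * 0.00029088821 = 0.0048229265 rad. 1 gradian = 0.015707963 rad, so 15.19 gradian = 15.19 * 0.015707963 = 0.23860396 rad. Sum: 0.0048229265 + 0.23860396 = 0.24342689 rad. 1 mrad = 0.001 rad, so 0.24342689 rad = 0.24342689 / 0.001 = 243.42689 mrad ≈ 243.4 mrad (4 s.f.). Final answer: 243.4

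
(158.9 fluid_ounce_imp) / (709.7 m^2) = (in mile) 3.953e-09. Check: 1 fluid_ounce_imp = 2.8413063e-05 m^3, so 158.9 fluid_ounce_imp = 158.9 * 2.8413063e-05 = 0.0045148356 m^3. 709.7 m^2 is already in m^2. Combine: 0.0045148356 m^3 / 709.7 m^2 = 6.3616114e-06 m. 1 mile = 1609.344 m, so 6.3616114e-06 m = 6.3616114e-06 / 1609.344 = 3.9529221e-09 mile ≈ 3.953e-09 mile (4 s.f.).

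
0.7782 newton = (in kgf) 0.7782 newton = 0.7782 N. 1 kgf = 9.80665 N, so 0.7782 N = 0.7782 / 9.80665 = 0.079354316 kgf ≈ 0.07935 kgf (4 s.f.). Final answer: 0.07935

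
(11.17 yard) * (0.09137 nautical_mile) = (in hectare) 0.1728. Check: 1 yard = 0.9144 m, so 11.17 yard = 11.17 * 0.9144 = 10.213848 m. 1 nautical_mile = 1852 m, so 0.09137 nautical_mile = 0.09137 * 1852 = 169.21724 m. Combine: 10.213848 m * 169.21724 m = 1728.3592 m^2. 1 hectare = 10000 m^2, so 1728.3592 m^2 = 1728.3592 / 10000 = 0.17283592 hectare ≈ 0.1728 hectare (4 s.f.).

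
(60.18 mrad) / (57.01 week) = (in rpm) 1.667e-08. Check: 1 mrad = 0.001 rad, so 60.18 mrad = 60.18 * 0.001 = 0.06018 rad. 1 week = 604800 s, so 57.01 week = 57.01 * 604800 = 34479648 s. Combine: 0.06018 rad / 34479648 s = 1.7453774e-09 rad/s. 1 rpm = 0.10471976 rad/s, so 1.7453774e-09 rad/s = 1.7453774e-09 / 0.10471976 = 1.6667127e-08 rpm ≈ 1.667e-08 rpm (4 s.f.).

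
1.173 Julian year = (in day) 1 Julian year = 31557600 s, so 1.173 Julian year = 1.173 * 31557600 = 37017065 s. 1 day = 86400 s, so 37017065 s = 37017065 / 86400 = 428.43825 day ≈ 428.4 day (4 s.f.). Final answer: 428.4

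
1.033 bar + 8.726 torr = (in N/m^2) 1 bar = 100000 Pa, so 1.033 bar = 1.033 * 100000 = 103300 Pa. 1 torr = 133.32237 Pa, so 8.726 torr = 8.726 * 133.32237 = 1163.371 Pa. Sum: 103300 + 1163.371 = 104463.37 Pa. 104463.37 Pa = 104463.37 N/m^2 ≈ 1.045e+05 N/m^2 (4 s.f.). Final answer: 1.045e+05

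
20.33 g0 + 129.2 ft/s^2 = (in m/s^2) 238.7. Check: 1 g0 = 9.80665 m/s^2, so 20.33 g0 = 20.33 * 9.80665 = 199.36919 m/s^2. 1 ft/s^2 = 0.3048 m/s^2, so 129.2 ft/s^2 = 129.2 * 0.3048 = 39.38016 m/s^2. Sum: 199.36919 + 39.38016 = 238.74935 m/s^2. Result: 238.74935 m/s^2 ≈ 238.7 m/s^2 (4 s.f.).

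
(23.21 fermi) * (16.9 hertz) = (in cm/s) 3.922e-11. Check: 1 fermi = 1e-15 m, so 23.21 fermi = 23.21 * 1e-15 = 2.321e-14 m. 16.9 hertz = 16.9 Hz. Combine: 2.321e-14 m * 16.9 Hz = 3.92249e-13 m/s. 1 cm/s = 0.01 m/s, so 3.92249e-13 m/s = 3.92249e-13 / 0.01 = 3.92249e-11 cm/s ≈ 3.922e-11 cm/s (4 s.f.).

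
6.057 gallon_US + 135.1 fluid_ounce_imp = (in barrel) 1 gallon_US = 0.0037854118 m^3, so 6.057 gallon_US = 6.057 * 0.0037854118 = 0.022928239 m^3. 1 fluid_ounce_imp = 2.8413063e-05 m^3, so 135.1 fluid_ounce_imp = 135.1 * 2.8413063e-05 = 0.0038386047 m^3. Sum: 0.022928239 + 0.0038386047 = 0.026766844 m^3. 1 barrel = 0.15898729 m^3, so 0.026766844 m^3 = 0.026766844 / 0.15898729 = 0.16835838 barrel ≈ 0.1684 barrel (4 s.f.). Final answer: 0.1684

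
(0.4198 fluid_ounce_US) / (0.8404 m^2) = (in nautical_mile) 7.977e-09. Check: 1 fluid_ounce_US = 2.957353e-05 m^3, so 0.4198 fluid_ounce_US = 0.4198 * 2.957353e-05 = 1.2414968e-05 m^3. 0.8404 m^2 is already in m^2. Combine: 1.2414968e-05 m^3 / 0.8404 m^2 = 1.4772689e-05 m. 1 nautical_mile = 1852 m, so 1.4772689e-05 m = 1.4772689e-05 / 1852 = 7.9766139e-09 nautical_mile ≈ 7.977e-09 nautical_mile (4 s.f.).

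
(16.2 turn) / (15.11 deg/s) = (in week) 1 turn = 6.2831853 rad, so 16.2 turn = 16.2 * 6.2831853 = 101.7876 rad. 1 deg/s = 0.017453293 rad/s, so 15.11 deg/s = 15.11 * 0.017453293 = 0.26371925 rad/s. Combine: 101.7876 rad / 0.26371925 rad/s = 385.96956 s. 1 week = 604800 s, so 385.96956 s = 385.96956 / 604800 = 0.00063817718 week ≈ 0.0006382 week (4 s.f.). Final answer: 0.0006382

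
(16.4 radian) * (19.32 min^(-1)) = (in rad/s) 16.4 radian = 16.4 rad. 1 min^(-1) = 0.016666667 Hz, so 19.32 min^(-1) = 19.32 * 0.016666667 = 0.322 Hz. Combine: 16.4 rad * 0.322 Hz = 5.2808 rad/s. Result: 5.2808 rad/s ≈ 5.281 rad/s (4 s.f.). Final answer: 5.281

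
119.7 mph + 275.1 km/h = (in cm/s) 1.299e+04. Check: 1 mph = 0.44704 m/s, so 119.7 mph = 119.7 * 0.44704 = 53.510688 m/s. 1 km/h = 0.27777778 m/s, so 275.1 km/h = 275.1 * 0.27777778 = 76.416667 m/s. Sum: 53.510688 + 76.416667 = 129.92735 m/s. 1 cm/s = 0.01 m/s, so 129.92735 m/s = 129.92735 / 0.01 = 12992.735 cm/s ≈ 1.299e+04 cm/s (4 s.f.).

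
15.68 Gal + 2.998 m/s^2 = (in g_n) 0.3217. Check: 1 Gal = 0.01 m/s^2, so 15.68 Gal = 15.68 * 0.01 = 0.1568 m/s^2. 2.998 m/s^2 is already in m/s^2. Sum: 0.1568 + 2.998 = 3.1548 m/s^2. 1 g_n = 9.80665 m/s^2, so 3.1548 m/s^2 = 3.1548 / 9.80665 = 0.32170007 g_n ≈ 0.3217 g_n (4 s.f.).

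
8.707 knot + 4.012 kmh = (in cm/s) 1 knot = 0.51444444 m/s, so 8.707 knot = 8.707 * 0.51444444 = 4.4792678 m/s. 1 kmh = 0.27777778 m/s, so 4.012 kmh = 4.012 * 0.27777778 = 1.1144444 m/s. Sum: 4.4792678 + 1.1144444 = 5.5937122 m/s. 1 cm/s = 0.01 m/s, so 5.5937122 m/s = 5.5937122 / 0.01 = 559.37122 cm/s ≈ 559.4 cm/s (4 s.f.). Final answer: 559.4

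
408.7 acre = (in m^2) 1 acre = 4046.8564 m^2, so 408.7 acre = 408.7 * 4046.8564 = 1653950.2 m^2. Result: 1653950.2 m^2 ≈ 1.654e+06 m^2 (4 s.f.). Final answer: 1.654e+06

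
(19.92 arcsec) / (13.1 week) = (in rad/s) 1.219e-11. Check: 1 arcsec = 4.8481368e-06 rad, so 19.92 arcsec = 19.92 * 4.8481368e-06 = 9.6574885e-05 rad. 1 week = 604800 s, so 13.1 week = 13.1 * 604800 = 7922880 s. Combine: 9.6574885e-05 rad / 7922880 s = 1.2189366e-11 rad/s. Result: 1.2189366e-11 rad/s ≈ 1.219e-11 rad/s (4 s.f.).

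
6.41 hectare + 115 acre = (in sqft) 1 hectare = 10000 m^2, so 6.41 hectare = 6.41 * 10000 = 64100 m^2. 1 acre = 4046.8564 m^2, so 115 acre = 115 * 4046.8564 = 465388.49 m^2. Sum: 64100 + 465388.49 = 529488.49 m^2. 1 sqft = 0.09290304 m^2, so 529488.49 m^2 = 529488.49 / 0.09290304 = 5699366.7 sqft ≈ 5.699e+06 sqft (4 s.f.). Final answer: 5.699e+06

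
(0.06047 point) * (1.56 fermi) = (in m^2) 1 point = 0.00035277778 m, so 0.06047 point = 0.06047 * 0.00035277778 = 2.1332472e-05 m. 1 fermi = 1e-15 m, so 1.56 fermi = 1.56 * 1e-15 = 1.56e-15 m. Combine: 2.1332472e-05 m * 1.56e-15 m = 3.3278657e-20 m^2. Result: 3.3278657e-20 m^2 ≈ 3.328e-20 m^2 (4 s.f.). Final answer: 3.328e-20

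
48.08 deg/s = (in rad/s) 1 deg/s = 0.017453293 rad/s, so 48.08 deg/s = 48.08 * 0.017453293 = 0.8391543 rad/s. Result: 0.8391543 rad/s ≈ 0.8392 rad/s (4 s.f.). Final answer: 0.8392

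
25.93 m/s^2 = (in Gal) 2593. Check: 1 Gal = 0.01 m/s^2, so 25.93 m/s^2 = 25.93 / 0.01 = 2593 Gal.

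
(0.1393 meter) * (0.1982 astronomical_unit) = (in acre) 1.021e+06. Check: 0.1393 meter = 0.1393 m. 1 astronomical_unit = 1.4959787e+11 m, so 0.1982 astronomical_unit = 0.1982 * 1.4959787e+11 = 2.9650298e+10 m. Combine: 0.1393 m * 2.9650298e+10 m = 4.1302865e+09 m^2. 1 acre = 4046.8564 m^2, so 4.1302865e+09 m^2 = 4.1302865e+09 / 4046.8564 = 1020616 acre ≈ 1.021e+06 acre (4 s.f.).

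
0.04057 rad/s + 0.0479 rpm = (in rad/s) 0.04559. Check: 0.04057 rad/s is already in rad/s. 1 rpm = 0.10471976 rad/s, so 0.0479 rpm = 0.0479 * 0.10471976 = 0.0050160763 rad/s. Sum: 0.04057 + 0.0050160763 = 0.045586076 rad/s. Result: 0.045586076 rad/s ≈ 0.04559 rad/s (4 s.f.).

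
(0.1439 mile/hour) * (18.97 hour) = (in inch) 1.73e+05. Check: 1 mile/hour = 0.44704 m/s, so 0.1439 mile/hour = 0.1439 * 0.44704 = 0.064329056 m/s. 1 hour = 3600 s, so 18.97 hour = 18.97 * 3600 = 68292 s. Combine: 0.064329056 m/s * 68292 s = 4393.1599 m. 1 inch = 0.0254 m, so 4393.1599 m = 4393.1599 / 0.0254 = 172959.05 inch ≈ 1.73e+05 inch (4 s.f.).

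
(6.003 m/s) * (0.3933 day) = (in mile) 6.003 m/s is already in m/s. 1 day = 86400 s, so 0.3933 day = 0.3933 * 86400 = 33981.12 s. Combine: 6.003 m/s * 33981.12 s = 203988.66 m. 1 mile = 1609.344 m, so 203988.66 m = 203988.66 / 1609.344 = 126.75268 mile ≈ 126.8 mile (4 s.f.). Final answer: 126.8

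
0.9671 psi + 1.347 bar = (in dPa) 1.414e+06. Check: 1 psi = 6894.7573 Pa, so 0.9671 psi = 0.9671 * 6894.7573 = 6667.9198 Pa. 1 bar = 100000 Pa, so 1.347 bar = 1.347 * 100000 = 134700 Pa. Sum: 6667.9198 + 134700 = 141367.92 Pa. 1 dPa = 0.1 Pa, so 141367.92 Pa = 141367.92 / 0.1 = 1413679.2 dPa ≈ 1.414e+06 dPa (4 s.f.).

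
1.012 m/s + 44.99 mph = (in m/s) 21.12. Check: 1.012 m/s is already in m/s. 1 mph = 0.44704 m/s, so 44.99 mph = 44.99 * 0.44704 = 20.11233 m/s. Sum: 1.012 + 20.11233 = 21.12433 m/s. Result: 21.12433 m/s ≈ 21.12 m/s (4 s.f.).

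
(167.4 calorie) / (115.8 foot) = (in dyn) 1 calorie = 4.184 J, so 167.4 calorie = 167.4 * 4.184 = 700.4016 J. 1 foot = 0.3048 m, so 115.8 foot = 115.8 * 0.3048 = 35.29584 m. Combine: 700.4016 J / 35.29584 m = 19.843744 N. 1 dyn = 1e-05 N, so 19.843744 N = 19.843744 / 1e-05 = 1984374.4 dyn ≈ 1.984e+06 dyn (4 s.f.). Final answer: 1.984e+06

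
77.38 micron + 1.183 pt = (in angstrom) 4.947e+06. Check: 1 micron = 1e-06 m, so 77.38 micron = 77.38 * 1e-06 = 7.738e-05 m. 1 pt = 0.00035277778 m, so 1.183 pt = 1.183 * 0.00035277778 = 0.00041733611 m. Sum: 7.738e-05 + 0.00041733611 = 0.00049471611 m. 1 angstrom = 1e-10 m, so 0.00049471611 m = 0.00049471611 / 1e-10 = 4947161.1 angstrom ≈ 4.947e+06 angstrom (4 s.f.).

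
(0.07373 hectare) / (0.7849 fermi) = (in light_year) 99.29. Check: 1 hectare = 10000 m^2, so 0.07373 hectare = 0.07373 * 10000 = 737.3 m^2. 1 fermi = 1e-15 m, so 0.7849 fermi = 0.7849 * 1e-15 = 7.849e-16 m. Combine: 737.3 m^2 / 7.849e-16 m = 9.3935533e+17 m. 1 light_year = 9.4607305e+15 m, so 9.3935533e+17 m = 9.3935533e+17 / 9.4607305e+15 = 99.289937 light_year ≈ 99.29 light_year (4 s.f.).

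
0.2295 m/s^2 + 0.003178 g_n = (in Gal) 0.2295 m/s^2 is already in m/s^2. 1 g_n = 9.80665 m/s^2, so 0.003178 g_n = 0.003178 * 9.80665 = 0.031165534 m/s^2. Sum: 0.2295 + 0.031165534 = 0.26066553 m/s^2. 1 Gal = 0.01 m/s^2, so 0.26066553 m/s^2 = 0.26066553 / 0.01 = 26.066553 Gal ≈ 26.07 Gal (4 s.f.). Final answer: 26.07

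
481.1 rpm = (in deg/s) 2887. Check: 1 rpm = 0.10471976 rad/s, so 481.1 rpm = 481.1 * 0.10471976 = 50.380674 rad/s. 1 deg/s = 0.017453293 rad/s, so 50.380674 rad/s = 50.380674 / 0.017453293 = 2886.6 deg/s ≈ 2887 deg/s (4 s.f.).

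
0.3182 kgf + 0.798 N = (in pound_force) 1 kgf = 9.80665 N, so 0.3182 kgf = 0.3182 * 9.80665 = 3.120476 N. 0.798 N is already in N. Sum: 3.120476 + 0.798 = 3.918476 N. 1 pound_force = 4.4482216 N, so 3.918476 N = 3.918476 / 4.4482216 = 0.88090845 pound_force ≈ 0.8809 pound_force (4 s.f.). Final answer: 0.8809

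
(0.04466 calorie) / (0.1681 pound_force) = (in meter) 0.2499. Check: 1 calorie = 4.184 J, so 0.04466 calorie = 0.04466 * 4.184 = 0.18685744 J. 1 pound_force = 4.4482216 N, so 0.1681 pound_force = 0.1681 * 4.4482216 = 0.74774605 N. Combine: 0.18685744 J / 0.74774605 N = 0.24989425 m. 0.24989425 m = 0.24989425 meter ≈ 0.2499 meter (4 s.f.).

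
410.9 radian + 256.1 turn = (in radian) 2020. Check: 410.9 radian = 410.9 rad. 1 turn = 6.2831853 rad, so 256.1 turn = 256.1 * 6.2831853 = 1609.1238 rad. Sum: 410.9 + 1609.1238 = 2020.0238 rad. 2020.0238 rad = 2020.0238 radian ≈ 2020 radian (4 s.f.).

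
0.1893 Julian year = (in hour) 1 Julian year = 31557600 s, so 0.1893 Julian year = 0.1893 * 31557600 = 5973853.7 s. 1 hour = 3600 s, so 5973853.7 s = 5973853.7 / 3600 = 1659.4038 hour ≈ 1659 hour (4 s.f.). Final answer: 1659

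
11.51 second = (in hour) 0.003197. Check: 11.51 second = 11.51 s. 1 hour = 3600 s, so 11.51 s = 11.51 / 3600 = 0.0031972222 hour ≈ 0.003197 hour (4 s.f.).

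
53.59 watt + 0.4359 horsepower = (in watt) 378.6. Check: 53.59 watt = 53.59 W. 1 horsepower = 745.69987 W, so 0.4359 horsepower = 0.4359 * 745.69987 = 325.05057 W. Sum: 53.59 + 325.05057 = 378.64057 W. 378.64057 W = 378.64057 watt ≈ 378.6 watt (4 s.f.).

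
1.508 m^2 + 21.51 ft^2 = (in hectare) 1.508 m^2 is already in m^2. 1 ft^2 = 0.09290304 m^2, so 21.51 ft^2 = 21.51 * 0.09290304 = 1.9983444 m^2. Sum: 1.508 + 1.9983444 = 3.5063444 m^2. 1 hectare = 10000 m^2, so 3.5063444 m^2 = 3.5063444 / 10000 = 0.00035063444 hectare ≈ 0.0003506 hectare (4 s.f.). Final answer: 0.0003506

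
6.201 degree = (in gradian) 1 degree = 0.017453293 rad, so 6.201 degree = 6.201 * 0.017453293 = 0.10822787 rad. 1 gradian = 0.015707963 rad, so 0.10822787 rad = 0.10822787 / 0.015707963 = 6.89 gradian. Final answer: 6.89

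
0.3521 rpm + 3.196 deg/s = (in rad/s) 0.09265. Check: 1 rpm = 0.10471976 rad/s, so 0.3521 rpm = 0.3521 * 0.10471976 = 0.036871826 rad/s. 1 deg/s = 0.017453293 rad/s, so 3.196 deg/s = 3.196 * 0.017453293 = 0.055780723 rad/s. Sum: 0.036871826 + 0.055780723 = 0.092652549 rad/s. Result: 0.092652549 rad/s ≈ 0.09265 rad/s (4 s.f.).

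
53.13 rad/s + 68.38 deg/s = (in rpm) 53.13 rad/s is already in rad/s. 1 deg/s = 0.017453293 rad/s, so 68.38 deg/s = 68.38 * 0.017453293 = 1.1934561 rad/s. Sum: 53.13 + 1.1934561 = 54.323456 rad/s. 1 rpm = 0.10471976 rad/s, so 54.323456 rad/s = 54.323456 / 0.10471976 = 518.75079 rpm ≈ 518.8 rpm (4 s.f.). Final answer: 518.8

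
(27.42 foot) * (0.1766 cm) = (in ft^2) 0.1589. Check: 1 foot = 0.3048 m, so 27.42 foot = 27.42 * 0.3048 = 8.357616 m. 1 cm = 0.01 m, so 0.1766 cm = 0.1766 * 0.01 = 0.001766 m. Combine: 8.357616 m * 0.001766 m = 0.01475955 m^2. 1 ft^2 = 0.09290304 m^2, so 0.01475955 m^2 = 0.01475955 / 0.09290304 = 0.15887047 ft^2 ≈ 0.1589 ft^2 (4 s.f.).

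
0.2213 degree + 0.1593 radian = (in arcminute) 1 degree = 0.017453293 rad, so 0.2213 degree = 0.2213 * 0.017453293 = 0.0038624136 rad. 0.1593 radian = 0.1593 rad. Sum: 0.0038624136 + 0.1593 = 0.16316241 rad. 1 arcminute = 0.00029088821 rad, so 0.16316241 rad = 0.16316241 / 0.00029088821 = 560.91106 arcminute ≈ 560.9 arcminute (4 s.f.). Final answer: 560.9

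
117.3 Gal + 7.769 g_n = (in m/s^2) 77.36. Check: 1 Gal = 0.01 m/s^2, so 117.3 Gal = 117.3 * 0.01 = 1.173 m/s^2. 1 g_n = 9.80665 m/s^2, so 7.769 g_n = 7.769 * 9.80665 = 76.187864 m/s^2. Sum: 1.173 + 76.187864 = 77.360864 m/s^2. Result: 77.360864 m/s^2 ≈ 77.36 m/s^2 (4 s.f.).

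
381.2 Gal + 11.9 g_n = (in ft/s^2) 1 Gal = 0.01 m/s^2, so 381.2 Gal = 381.2 * 0.01 = 3.812 m/s^2. 1 g_n = 9.80665 m/s^2, so 11.9 g_n = 11.9 * 9.80665 = 116.69913 m/s^2. Sum: 3.812 + 116.69913 = 120.51113 m/s^2. 1 ft/s^2 = 0.3048 m/s^2, so 120.51113 m/s^2 = 120.51113 / 0.3048 = 395.37774 ft/s^2 ≈ 395.4 ft/s^2 (4 s.f.). Final answer: 395.4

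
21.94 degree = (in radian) 0.3829. Check: 1 degree = 0.017453293 rad, so 21.94 degree = 21.94 * 0.017453293 = 0.38292524 rad. 0.38292524 rad = 0.38292524 radian ≈ 0.3829 radian (4 s.f.).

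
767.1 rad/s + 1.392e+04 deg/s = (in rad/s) 1010. Check: 767.1 rad/s is already in rad/s. 1 deg/s = 0.017453293 rad/s, so 1.392e+04 deg/s = 1.392e+04 * 0.017453293 = 242.94983 rad/s. Sum: 767.1 + 242.94983 = 1010.0498 rad/s. Result: 1010.0498 rad/s ≈ 1010 rad/s (4 s.f.).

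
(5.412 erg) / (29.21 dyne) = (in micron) 1853. Check: 1 erg = 1e-07 J, so 5.412 erg = 5.412 * 1e-07 = 5.412e-07 J. 1 dyne = 1e-05 N, so 29.21 dyne = 29.21 * 1e-05 = 0.0002921 N. Combine: 5.412e-07 J / 0.0002921 N = 0.0018527901 m. 1 micron = 1e-06 m, so 0.0018527901 m = 0.0018527901 / 1e-06 = 1852.7901 micron ≈ 1853 micron (4 s.f.).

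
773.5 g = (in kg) 0.7735. Check: 1 g = 0.001 kg, so 773.5 g = 773.5 * 0.001 = 0.7735 kg. Result: 0.7735 kg.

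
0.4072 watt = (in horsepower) 0.4072 watt = 0.4072 W. 1 horsepower = 745.69987 W, so 0.4072 W = 0.4072 / 745.69987 = 0.00054606419 horsepower ≈ 0.0005461 horsepower (4 s.f.). Final answer: 0.0005461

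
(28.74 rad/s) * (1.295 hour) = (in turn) 28.74 rad/s is already in rad/s. 1 hour = 3600 s, so 1.295 hour = 1.295 * 3600 = 4662 s. Combine: 28.74 rad/s * 4662 s = 133985.88 rad. 1 turn = 6.2831853 rad, so 133985.88 rad = 133985.88 / 6.2831853 = 21324.515 turn ≈ 2.132e+04 turn (4 s.f.). Final answer: 2.132e+04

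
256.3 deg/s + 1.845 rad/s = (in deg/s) 1 deg/s = 0.017453293 rad/s, so 256.3 deg/s = 256.3 * 0.017453293 = 4.4732789 rad/s. 1.845 rad/s is already in rad/s. Sum: 4.4732789 + 1.845 = 6.3182789 rad/s. 1 deg/s = 0.017453293 rad/s, so 6.3182789 rad/s = 6.3182789 / 0.017453293 = 362.01071 deg/s ≈ 362 deg/s (4 s.f.). Final answer: 362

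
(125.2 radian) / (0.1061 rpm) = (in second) 125.2 radian = 125.2 rad. 1 rpm = 0.10471976 rad/s, so 0.1061 rpm = 0.1061 * 0.10471976 = 0.011110766 rad/s. Combine: 125.2 rad / 0.011110766 rad/s = 11268.35 s. 11268.35 s = 11268.35 second ≈ 1.127e+04 second (4 s.f.). Final answer: 1.127e+04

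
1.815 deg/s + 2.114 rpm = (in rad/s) 1 deg/s = 0.017453293 rad/s, so 1.815 deg/s = 1.815 * 0.017453293 = 0.031677726 rad/s. 1 rpm = 0.10471976 rad/s, so 2.114 rpm = 2.114 * 0.10471976 = 0.22137756 rad/s. Sum: 0.031677726 + 0.22137756 = 0.25305529 rad/s. Result: 0.25305529 rad/s ≈ 0.2531 rad/s (4 s.f.). Final answer: 0.2531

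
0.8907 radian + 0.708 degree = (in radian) 0.9031. Check: 0.8907 radian = 0.8907 rad. 1 degree = 0.017453293 rad, so 0.708 degree = 0.708 * 0.017453293 = 0.012356931 rad. Sum: 0.8907 + 0.012356931 = 0.90305693 rad. 0.90305693 rad = 0.90305693 radian ≈ 0.9031 radian (4 s.f.).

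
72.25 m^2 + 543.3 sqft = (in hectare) 0.01227. Check: 72.25 m^2 is already in m^2. 1 sqft = 0.09290304 m^2, so 543.3 sqft = 543.3 * 0.09290304 = 50.474222 m^2. Sum: 72.25 + 50.474222 = 122.72422 m^2. 1 hectare = 10000 m^2, so 122.72422 m^2 = 122.72422 / 10000 = 0.012272422 hectare ≈ 0.01227 hectare (4 s.f.).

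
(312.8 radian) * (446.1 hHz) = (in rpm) 1.333e+08. Check: 312.8 radian = 312.8 rad. 1 hHz = 100 Hz, so 446.1 hHz = 446.1 * 100 = 44610 Hz. Combine: 312.8 rad * 44610 Hz = 13954008 rad/s. 1 rpm = 0.10471976 rad/s, so 13954008 rad/s = 13954008 / 0.10471976 = 1.3325096e+08 rpm ≈ 1.333e+08 rpm (4 s.f.).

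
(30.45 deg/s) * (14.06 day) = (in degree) 1 deg/s = 0.017453293 rad/s, so 30.45 deg/s = 30.45 * 0.017453293 = 0.53145276 rad/s. 1 day = 86400 s, so 14.06 day = 14.06 * 86400 = 1214784 s. Combine: 0.53145276 rad/s * 1214784 s = 645600.31 rad. 1 degree = 0.017453293 rad, so 645600.31 rad = 645600.31 / 0.017453293 = 36990173 degree ≈ 3.699e+07 degree (4 s.f.). Final answer: 3.699e+07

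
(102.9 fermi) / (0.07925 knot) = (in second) 1 fermi = 1e-15 m, so 102.9 fermi = 102.9 * 1e-15 = 1.029e-13 m. 1 knot = 0.51444444 m/s, so 0.07925 knot = 0.07925 * 0.51444444 = 0.040769722 m/s. Combine: 1.029e-13 m / 0.040769722 m/s = 2.5239318e-12 s. 2.5239318e-12 s = 2.5239318e-12 second ≈ 2.524e-12 second (4 s.f.). Final answer: 2.524e-12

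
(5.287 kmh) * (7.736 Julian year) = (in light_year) 3.79e-08. Check: 1 kmh = 0.27777778 m/s, so 5.287 kmh = 5.287 * 0.27777778 = 1.4686111 m/s. 1 Julian year = 31557600 s, so 7.736 Julian year = 7.736 * 31557600 = 2.4412959e+08 s. Combine: 1.4686111 m/s * 2.4412959e+08 s = 3.5853143e+08 m. 1 light_year = 9.4607305e+15 m, so 3.5853143e+08 m = 3.5853143e+08 / 9.4607305e+15 = 3.7896802e-08 light_year ≈ 3.79e-08 light_year (4 s.f.).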